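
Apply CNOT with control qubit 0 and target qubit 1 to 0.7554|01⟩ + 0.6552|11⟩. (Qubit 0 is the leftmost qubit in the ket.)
0.7554|01⟩ + 0.6552|10⟩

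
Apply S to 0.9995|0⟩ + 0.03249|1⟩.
0.9995|0⟩ + 0.03249i|1⟩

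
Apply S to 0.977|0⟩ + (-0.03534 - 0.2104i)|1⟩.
0.977|0⟩ + (0.2104 - 0.03534i)|1⟩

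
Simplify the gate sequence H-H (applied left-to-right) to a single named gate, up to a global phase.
I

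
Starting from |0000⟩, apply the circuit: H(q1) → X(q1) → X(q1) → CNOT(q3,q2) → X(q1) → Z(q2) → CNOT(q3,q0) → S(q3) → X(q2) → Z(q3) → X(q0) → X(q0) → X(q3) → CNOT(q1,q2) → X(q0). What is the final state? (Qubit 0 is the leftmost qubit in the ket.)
1/√2|1011⟩ + 1/√2|1101⟩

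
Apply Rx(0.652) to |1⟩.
-0.3203i|0⟩ + 0.9473|1⟩

Rx(0.652) = [[cos(θ/2), −i·sin(θ/2)], [−i·sin(θ/2), cos(θ/2)]]; θ = 0.652, cos(θ/2) ≈ 0.947331, sin(θ/2) ≈ 0.320256.
With a = amp(|0⟩) = 0 and b = amp(|1⟩) = 1:
new amp(|0⟩) = (0.947331)·a + (-0.320256i)·b = -0.3203i
new amp(|1⟩) = (-0.320256i)·a + (0.947331)·b = 0.9473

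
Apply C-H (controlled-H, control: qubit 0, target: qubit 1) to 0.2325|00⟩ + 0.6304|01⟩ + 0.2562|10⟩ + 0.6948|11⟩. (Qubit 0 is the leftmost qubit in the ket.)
0.2325|00⟩ + 0.6304|01⟩ + 0.6725|10⟩ - 0.3101|11⟩

C-H leaves the control-|0⟩ kets |00⟩, |01⟩ unchanged and applies H to qubit 1 on the control-|1⟩ pair (|10⟩, |11⟩).
H = [[1/√2, 1/√2], [1/√2, -1/√2]].
With a = amp(|10⟩) = 0.2562 and b = amp(|11⟩) = 0.6948:
new amp(|10⟩) = (1/√2)·a + (1/√2)·b = 0.6725
new amp(|11⟩) = (1/√2)·a + (-1/√2)·b = -0.3101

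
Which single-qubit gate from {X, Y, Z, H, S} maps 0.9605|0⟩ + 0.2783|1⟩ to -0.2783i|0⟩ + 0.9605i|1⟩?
Y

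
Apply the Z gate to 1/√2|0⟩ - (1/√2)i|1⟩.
1/√2|0⟩ + (1/√2)i|1⟩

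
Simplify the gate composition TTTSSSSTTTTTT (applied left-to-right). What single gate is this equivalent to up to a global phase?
T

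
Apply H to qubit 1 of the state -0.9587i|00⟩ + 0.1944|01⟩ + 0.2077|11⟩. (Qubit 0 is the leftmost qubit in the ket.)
(0.1375 - 0.6779i)|00⟩ + (-0.1375 - 0.6779i)|01⟩ + 0.1469|10⟩ - 0.1469|11⟩

H on qubit 1 mixes each pair of kets that differ only in qubit 1: amplitudes (a, b) of (|…0…⟩, |…1…⟩) become ((a + b)/√2, (a − b)/√2). Kets absent from the input have amplitude 0.
(|00⟩, |01⟩): (a, b) = (-0.9587i, 0.1944) → ((0.1375 - 0.6779i), (-0.1375 - 0.6779i))
(|10⟩, |11⟩): (a, b) = (0, 0.2077) → (0.1469, -0.1469)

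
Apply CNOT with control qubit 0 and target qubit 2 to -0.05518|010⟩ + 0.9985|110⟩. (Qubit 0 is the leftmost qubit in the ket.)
-0.05518|010⟩ + 0.9985|111⟩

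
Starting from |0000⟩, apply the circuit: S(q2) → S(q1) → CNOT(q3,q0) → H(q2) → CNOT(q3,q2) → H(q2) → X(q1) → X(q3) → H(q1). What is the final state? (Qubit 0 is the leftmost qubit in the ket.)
1/√2|0001⟩ - 1/√2|0101⟩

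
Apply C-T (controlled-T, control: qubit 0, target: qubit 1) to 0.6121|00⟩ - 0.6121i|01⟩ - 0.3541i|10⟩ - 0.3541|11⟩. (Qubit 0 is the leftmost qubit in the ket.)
0.6121|00⟩ - 0.6121i|01⟩ - 0.3541i|10⟩ + (-0.2504 - 0.2504i)|11⟩

C-T leaves the control-|0⟩ kets |00⟩, |01⟩ unchanged and applies T to qubit 1 on the control-|1⟩ pair (|10⟩, |11⟩).
T = [[1, 0], [0, (1/√2 + (1/√2)i)]].
With a = amp(|10⟩) = -0.3541i and b = amp(|11⟩) = -0.3541:
new amp(|10⟩) = (1)·a = -0.3541i
new amp(|11⟩) = (1/√2 + (1/√2)i)·b = (-0.2504 - 0.2504i)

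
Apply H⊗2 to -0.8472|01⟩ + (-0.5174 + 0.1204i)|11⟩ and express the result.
(-0.6823 + 0.0602i)|00⟩ + (0.6823 - 0.0602i)|01⟩ + (-0.1649 - 0.0602i)|10⟩ + (0.1649 + 0.0602i)|11⟩

H⊗2 gives amp(|y⟩) = (1/2) Σ_x (−1)^(x·y) amp(|x⟩), where x·y is the number of positions in which both x and y have a 1.
|00⟩: (-0.8472 + (-0.5174 + 0.1204i))/2 = (-0.6823 + 0.0602i)
|01⟩: (0.8472 - (-0.5174 + 0.1204i))/2 = (0.6823 - 0.0602i)
|10⟩: (-0.8472 - (-0.5174 + 0.1204i))/2 = (-0.1649 - 0.0602i)
|11⟩: (0.8472 + (-0.5174 + 0.1204i))/2 = (0.1649 + 0.0602i)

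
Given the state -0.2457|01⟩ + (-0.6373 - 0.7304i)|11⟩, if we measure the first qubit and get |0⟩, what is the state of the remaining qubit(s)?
-|1⟩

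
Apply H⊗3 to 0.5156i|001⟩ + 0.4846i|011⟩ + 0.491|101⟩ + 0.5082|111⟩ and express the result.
(0.3533 + 0.3536i)|000⟩ + (-0.3533 - 0.3536i)|001⟩ + (-0.006081 + 0.01096i)|010⟩ + (0.006081 - 0.01096i)|011⟩ + (-0.3533 + 0.3536i)|100⟩ + (0.3533 - 0.3536i)|101⟩ + (0.006081 + 0.01096i)|110⟩ + (-0.006081 - 0.01096i)|111⟩

H⊗3 gives amp(|y⟩) = (1/2√2) Σ_x (−1)^(x·y) amp(|x⟩), where x·y is the number of positions in which both x and y have a 1.
|000⟩: (0.5156i + 0.4846i + 0.491 + 0.5082)/(2√2) = (0.3533 + 0.3536i)
|001⟩: (-0.5156i - 0.4846i - 0.491 - 0.5082)/(2√2) = (-0.3533 - 0.3536i)
|010⟩: (0.5156i - 0.4846i + 0.491 - 0.5082)/(2√2) = (-0.006081 + 0.01096i)
|011⟩: (-0.5156i + 0.4846i - 0.491 + 0.5082)/(2√2) = (0.006081 - 0.01096i)
|100⟩: (0.5156i + 0.4846i - 0.491 - 0.5082)/(2√2) = (-0.3533 + 0.3536i)
|101⟩: (-0.5156i - 0.4846i + 0.491 + 0.5082)/(2√2) = (0.3533 - 0.3536i)
|110⟩: (0.5156i - 0.4846i - 0.491 + 0.5082)/(2√2) = (0.006081 + 0.01096i)
|111⟩: (-0.5156i + 0.4846i + 0.491 - 0.5082)/(2√2) = (-0.006081 - 0.01096i)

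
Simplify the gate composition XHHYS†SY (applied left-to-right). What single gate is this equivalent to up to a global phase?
X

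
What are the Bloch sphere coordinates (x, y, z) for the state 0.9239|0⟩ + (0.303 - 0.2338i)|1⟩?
(0.5599, -0.432, 0.7071)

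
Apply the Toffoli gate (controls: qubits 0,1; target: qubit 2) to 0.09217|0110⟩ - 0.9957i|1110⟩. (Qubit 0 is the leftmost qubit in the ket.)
0.09217|0110⟩ - 0.9957i|1100⟩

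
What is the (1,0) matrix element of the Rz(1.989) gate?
0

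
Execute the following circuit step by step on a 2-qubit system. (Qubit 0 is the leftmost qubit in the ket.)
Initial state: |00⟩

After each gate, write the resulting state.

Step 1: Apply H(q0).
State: 1/√2|00⟩ + 1/√2|10⟩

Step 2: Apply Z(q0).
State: 1/√2|00⟩ - 1/√2|10⟩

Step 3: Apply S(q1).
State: 1/√2|00⟩ - 1/√2|10⟩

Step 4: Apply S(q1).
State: 1/√2|00⟩ - 1/√2|10⟩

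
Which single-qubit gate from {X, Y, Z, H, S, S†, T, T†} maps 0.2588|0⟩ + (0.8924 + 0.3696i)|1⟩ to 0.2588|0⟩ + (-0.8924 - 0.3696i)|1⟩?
Z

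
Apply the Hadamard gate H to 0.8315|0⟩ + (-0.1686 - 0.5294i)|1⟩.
(0.4687 - 0.3743i)|0⟩ + (0.7072 + 0.3743i)|1⟩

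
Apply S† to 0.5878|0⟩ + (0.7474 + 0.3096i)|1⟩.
0.5878|0⟩ + (0.3096 - 0.7474i)|1⟩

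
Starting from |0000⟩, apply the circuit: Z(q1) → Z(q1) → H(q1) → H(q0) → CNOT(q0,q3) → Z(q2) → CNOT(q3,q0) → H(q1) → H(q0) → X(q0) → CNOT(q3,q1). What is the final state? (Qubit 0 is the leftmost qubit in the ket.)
1/2|0000⟩ + 1/2|0101⟩ + 1/2|1000⟩ + 1/2|1101⟩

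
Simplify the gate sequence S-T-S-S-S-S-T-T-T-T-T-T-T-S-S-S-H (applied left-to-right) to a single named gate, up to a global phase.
H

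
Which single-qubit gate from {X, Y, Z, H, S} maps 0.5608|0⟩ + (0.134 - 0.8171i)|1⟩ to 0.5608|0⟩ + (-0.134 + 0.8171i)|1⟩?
Z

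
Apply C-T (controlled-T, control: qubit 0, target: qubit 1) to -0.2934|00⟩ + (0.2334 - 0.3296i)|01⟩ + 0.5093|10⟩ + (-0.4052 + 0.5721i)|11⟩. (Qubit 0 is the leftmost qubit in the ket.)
-0.2934|00⟩ + (0.2334 - 0.3296i)|01⟩ + 0.5093|10⟩ + (-0.6911 + 0.118i)|11⟩

C-T leaves the control-|0⟩ kets |00⟩, |01⟩ unchanged and applies T to qubit 1 on the control-|1⟩ pair (|10⟩, |11⟩).
T = [[1, 0], [0, (1/√2 + (1/√2)i)]].
With a = amp(|10⟩) = 0.5093 and b = amp(|11⟩) = (-0.4052 + 0.5721i):
new amp(|10⟩) = (1)·a = 0.5093
new amp(|11⟩) = (1/√2 + (1/√2)i)·b = (-0.6911 + 0.118i)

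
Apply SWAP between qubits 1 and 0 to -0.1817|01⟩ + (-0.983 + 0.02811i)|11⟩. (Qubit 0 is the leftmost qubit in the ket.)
-0.1817|10⟩ + (-0.983 + 0.02811i)|11⟩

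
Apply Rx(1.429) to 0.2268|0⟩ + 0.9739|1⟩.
(0.1713 - 0.6381i)|0⟩ + (0.7357 - 0.1486i)|1⟩

Rx(1.429) = [[cos(θ/2), −i·sin(θ/2)], [−i·sin(θ/2), cos(θ/2)]]; θ = 1.429, cos(θ/2) ≈ 0.755421, sin(θ/2) ≈ 0.65524.
With a = amp(|0⟩) = 0.2268 and b = amp(|1⟩) = 0.9739:
new amp(|0⟩) = (0.755421)·a + (-0.65524i)·b = (0.1713 - 0.6381i)
new amp(|1⟩) = (-0.65524i)·a + (0.755421)·b = (0.7357 - 0.1486i)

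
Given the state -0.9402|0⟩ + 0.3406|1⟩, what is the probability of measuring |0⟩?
0.884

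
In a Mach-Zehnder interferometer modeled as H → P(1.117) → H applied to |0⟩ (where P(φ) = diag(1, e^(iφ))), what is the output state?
(0.7192 + 0.4494i)|0⟩ + (0.2808 - 0.4494i)|1⟩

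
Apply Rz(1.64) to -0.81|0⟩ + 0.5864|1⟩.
(-0.5526 + 0.5922i)|0⟩ + (0.4001 + 0.4287i)|1⟩

Rz(1.64) = [[e^(−iθ/2), 0], [0, e^(iθ/2)]] with e^(±iθ/2) = cos(θ/2) ± i·sin(θ/2); θ = 1.64, cos(θ/2) ≈ 0.682221, sin(θ/2) ≈ 0.731146.
With a = amp(|0⟩) = -0.81 and b = amp(|1⟩) = 0.5864:
new amp(|0⟩) = (0.682221 - 0.731146i)·a = (-0.5526 + 0.5922i)
new amp(|1⟩) = (0.682221 + 0.731146i)·b = (0.4001 + 0.4287i)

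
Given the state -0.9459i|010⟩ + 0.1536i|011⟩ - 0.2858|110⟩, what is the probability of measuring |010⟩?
0.8947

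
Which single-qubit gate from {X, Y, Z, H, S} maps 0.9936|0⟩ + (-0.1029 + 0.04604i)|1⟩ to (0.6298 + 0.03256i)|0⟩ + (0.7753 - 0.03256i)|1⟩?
H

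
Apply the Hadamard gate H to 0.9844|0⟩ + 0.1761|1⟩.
0.8206|0⟩ + 0.5716|1⟩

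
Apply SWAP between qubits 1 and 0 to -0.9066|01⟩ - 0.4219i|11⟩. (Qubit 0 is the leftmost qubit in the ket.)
-0.9066|10⟩ - 0.4219i|11⟩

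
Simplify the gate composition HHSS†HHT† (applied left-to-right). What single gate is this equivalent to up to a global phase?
T†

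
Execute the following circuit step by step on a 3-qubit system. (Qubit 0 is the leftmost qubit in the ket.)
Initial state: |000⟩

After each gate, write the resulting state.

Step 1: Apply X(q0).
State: |100⟩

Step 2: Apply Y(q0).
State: -i|000⟩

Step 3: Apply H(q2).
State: -(1/√2)i|000⟩ - (1/√2)i|001⟩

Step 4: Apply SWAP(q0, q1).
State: -(1/√2)i|000⟩ - (1/√2)i|001⟩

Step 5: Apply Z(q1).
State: -(1/√2)i|000⟩ - (1/√2)i|001⟩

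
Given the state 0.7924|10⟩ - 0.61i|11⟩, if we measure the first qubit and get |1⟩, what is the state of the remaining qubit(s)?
0.7924|0⟩ - 0.61i|1⟩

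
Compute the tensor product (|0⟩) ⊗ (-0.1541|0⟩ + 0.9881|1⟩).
-0.1541|00⟩ + 0.9881|01⟩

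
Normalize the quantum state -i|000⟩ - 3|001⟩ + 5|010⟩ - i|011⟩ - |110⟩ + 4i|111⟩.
-0.1374i|000⟩ - 0.4121|001⟩ + 0.6868|010⟩ - 0.1374i|011⟩ - 0.1374|110⟩ + 0.5494i|111⟩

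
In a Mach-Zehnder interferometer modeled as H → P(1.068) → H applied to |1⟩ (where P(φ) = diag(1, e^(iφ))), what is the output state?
(0.2591 - 0.4381i)|0⟩ + (0.7409 + 0.4381i)|1⟩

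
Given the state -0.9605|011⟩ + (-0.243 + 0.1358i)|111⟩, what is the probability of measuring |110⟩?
0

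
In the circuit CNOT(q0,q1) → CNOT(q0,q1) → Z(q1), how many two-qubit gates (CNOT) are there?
2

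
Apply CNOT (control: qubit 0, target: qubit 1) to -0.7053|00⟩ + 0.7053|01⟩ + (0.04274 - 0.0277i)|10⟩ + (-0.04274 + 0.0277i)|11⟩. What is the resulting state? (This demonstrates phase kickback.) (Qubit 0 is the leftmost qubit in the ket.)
-0.7053|00⟩ + 0.7053|01⟩ + (-0.04274 + 0.0277i)|10⟩ + (0.04274 - 0.0277i)|11⟩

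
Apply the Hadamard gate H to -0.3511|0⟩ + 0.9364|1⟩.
0.4139|0⟩ - 0.9104|1⟩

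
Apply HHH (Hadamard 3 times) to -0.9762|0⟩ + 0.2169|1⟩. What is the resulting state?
-0.5369|0⟩ - 0.8436|1⟩

H² = I, so H^3 = H: a single Hadamard. With (a, b) = (-0.9762, 0.2169), H gives ((a + b)/√2, (a − b)/√2) = (-0.5369, -0.8436).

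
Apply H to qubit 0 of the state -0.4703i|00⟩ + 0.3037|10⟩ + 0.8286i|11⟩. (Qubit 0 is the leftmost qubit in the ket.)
(0.2147 - 0.3326i)|00⟩ + 0.5859i|01⟩ + (-0.2147 - 0.3326i)|10⟩ - 0.5859i|11⟩

H on qubit 0 mixes each pair of kets that differ only in qubit 0: amplitudes (a, b) of (|…0…⟩, |…1…⟩) become ((a + b)/√2, (a − b)/√2). Kets absent from the input have amplitude 0.
(|00⟩, |10⟩): (a, b) = (-0.4703i, 0.3037) → ((0.2147 - 0.3326i), (-0.2147 - 0.3326i))
(|01⟩, |11⟩): (a, b) = (0, 0.8286i) → (0.5859i, -0.5859i)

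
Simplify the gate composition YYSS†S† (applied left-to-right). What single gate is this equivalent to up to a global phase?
S†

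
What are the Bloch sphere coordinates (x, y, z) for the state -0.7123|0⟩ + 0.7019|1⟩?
(-0.9999, 0, 0.01471)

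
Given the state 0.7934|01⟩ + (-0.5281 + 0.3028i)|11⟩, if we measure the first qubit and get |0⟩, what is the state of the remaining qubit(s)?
|1⟩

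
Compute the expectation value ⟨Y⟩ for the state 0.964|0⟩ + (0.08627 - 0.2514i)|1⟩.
-0.4847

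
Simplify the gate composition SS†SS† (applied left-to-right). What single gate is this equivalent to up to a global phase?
I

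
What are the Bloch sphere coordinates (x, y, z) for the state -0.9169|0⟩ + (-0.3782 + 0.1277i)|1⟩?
(0.6935, -0.2342, 0.6814)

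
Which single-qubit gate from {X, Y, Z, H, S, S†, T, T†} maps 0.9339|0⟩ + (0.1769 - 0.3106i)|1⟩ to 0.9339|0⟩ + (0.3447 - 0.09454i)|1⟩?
T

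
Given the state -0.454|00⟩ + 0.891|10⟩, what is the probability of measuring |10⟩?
0.7939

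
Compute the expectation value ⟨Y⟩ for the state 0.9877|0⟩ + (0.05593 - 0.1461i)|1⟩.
-0.2886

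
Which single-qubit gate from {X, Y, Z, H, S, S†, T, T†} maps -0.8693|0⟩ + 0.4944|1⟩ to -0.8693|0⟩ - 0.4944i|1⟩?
S†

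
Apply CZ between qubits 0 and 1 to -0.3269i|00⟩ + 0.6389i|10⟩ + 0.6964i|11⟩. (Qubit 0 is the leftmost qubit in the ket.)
-0.3269i|00⟩ + 0.6389i|10⟩ - 0.6964i|11⟩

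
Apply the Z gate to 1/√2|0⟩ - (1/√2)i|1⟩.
1/√2|0⟩ + (1/√2)i|1⟩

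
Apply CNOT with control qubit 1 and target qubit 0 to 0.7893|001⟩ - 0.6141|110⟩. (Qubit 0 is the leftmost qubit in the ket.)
0.7893|001⟩ - 0.6141|010⟩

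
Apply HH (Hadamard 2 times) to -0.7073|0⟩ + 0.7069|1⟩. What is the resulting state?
-0.7073|0⟩ + 0.7069|1⟩

H² = I, so an even number of Hadamards cancels: H^2 = I and the state is unchanged.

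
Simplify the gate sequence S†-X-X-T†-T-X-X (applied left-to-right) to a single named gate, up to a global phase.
S†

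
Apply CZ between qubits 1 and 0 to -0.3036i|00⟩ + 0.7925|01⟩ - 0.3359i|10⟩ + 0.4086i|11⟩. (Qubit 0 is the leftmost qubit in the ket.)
-0.3036i|00⟩ + 0.7925|01⟩ - 0.3359i|10⟩ - 0.4086i|11⟩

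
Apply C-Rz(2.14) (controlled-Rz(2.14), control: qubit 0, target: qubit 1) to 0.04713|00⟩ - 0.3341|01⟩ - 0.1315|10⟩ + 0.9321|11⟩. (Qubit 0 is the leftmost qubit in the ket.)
0.04713|00⟩ - 0.3341|01⟩ + (-0.06314 + 0.1154i)|10⟩ + (0.4475 + 0.8176i)|11⟩

C-Rz(2.14) leaves the control-|0⟩ kets |00⟩, |01⟩ unchanged and applies Rz(2.14) to qubit 1 on the control-|1⟩ pair (|10⟩, |11⟩).
Rz(2.14) = [[e^(−iθ/2), 0], [0, e^(iθ/2)]] with e^(±iθ/2) = cos(θ/2) ± i·sin(θ/2); θ = 2.14, cos(θ/2) ≈ 0.480124, sin(θ/2) ≈ 0.877201.
With a = amp(|10⟩) = -0.1315 and b = amp(|11⟩) = 0.9321:
new amp(|10⟩) = (0.480124 - 0.877201i)·a = (-0.06314 + 0.1154i)
new amp(|11⟩) = (0.480124 + 0.877201i)·b = (0.4475 + 0.8176i)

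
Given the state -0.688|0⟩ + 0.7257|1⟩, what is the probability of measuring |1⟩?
0.5266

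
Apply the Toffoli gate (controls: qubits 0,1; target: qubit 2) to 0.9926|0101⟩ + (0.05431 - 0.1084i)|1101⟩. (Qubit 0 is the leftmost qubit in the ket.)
0.9926|0101⟩ + (0.05431 - 0.1084i)|1111⟩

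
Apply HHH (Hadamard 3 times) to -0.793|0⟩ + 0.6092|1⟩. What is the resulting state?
-0.13|0⟩ - 0.9915|1⟩

H² = I, so H^3 = H: a single Hadamard. With (a, b) = (-0.793, 0.6092), H gives ((a + b)/√2, (a − b)/√2) = (-0.13, -0.9915).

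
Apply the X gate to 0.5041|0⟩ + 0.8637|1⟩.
0.8637|0⟩ + 0.5041|1⟩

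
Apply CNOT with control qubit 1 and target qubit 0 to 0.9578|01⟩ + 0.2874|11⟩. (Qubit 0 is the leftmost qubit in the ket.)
0.2874|01⟩ + 0.9578|11⟩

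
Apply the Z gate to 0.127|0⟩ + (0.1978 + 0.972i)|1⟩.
0.127|0⟩ + (-0.1978 - 0.972i)|1⟩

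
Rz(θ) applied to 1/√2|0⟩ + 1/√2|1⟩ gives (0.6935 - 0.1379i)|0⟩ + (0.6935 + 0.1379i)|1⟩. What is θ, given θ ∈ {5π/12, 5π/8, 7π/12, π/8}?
π/8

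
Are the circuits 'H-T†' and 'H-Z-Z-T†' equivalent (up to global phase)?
Yes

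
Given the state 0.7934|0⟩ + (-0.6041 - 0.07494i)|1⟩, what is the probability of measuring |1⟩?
0.3706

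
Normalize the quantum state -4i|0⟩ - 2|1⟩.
-0.8944i|0⟩ - 1/√5|1⟩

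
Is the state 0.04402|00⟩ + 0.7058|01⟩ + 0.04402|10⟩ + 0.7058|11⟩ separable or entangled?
Separable

Writing the state as a|00⟩ + b|01⟩ + c|10⟩ + d|11⟩, it is a product state iff ad − bc = 0.
Here (a, b, c, d) = (0.04402, 0.7058, 0.04402, 0.7058): ad − bc = (0.04402)(0.7058) − (0.7058)(0.04402) = 0, so the state is separable.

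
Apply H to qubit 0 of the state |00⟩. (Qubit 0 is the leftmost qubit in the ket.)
1/√2|00⟩ + 1/√2|10⟩

H on qubit 0 mixes each pair of kets that differ only in qubit 0: amplitudes (a, b) of (|…0…⟩, |…1…⟩) become ((a + b)/√2, (a − b)/√2). Kets absent from the input have amplitude 0.
(|00⟩, |10⟩): (a, b) = (1, 0) → (1/√2, 1/√2)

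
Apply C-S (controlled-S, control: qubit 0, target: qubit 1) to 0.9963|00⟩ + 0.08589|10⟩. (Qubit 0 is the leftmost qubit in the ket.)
0.9963|00⟩ + 0.08589|10⟩

C-S leaves the control-|0⟩ kets |00⟩, |01⟩ unchanged and applies S to qubit 1 on the control-|1⟩ pair (|10⟩, |11⟩).
S = [[1, 0], [0, i]].
With a = amp(|10⟩) = 0.08589 and b = amp(|11⟩) = 0:
new amp(|10⟩) = (1)·a = 0.08589
new amp(|11⟩) = (i)·b = 0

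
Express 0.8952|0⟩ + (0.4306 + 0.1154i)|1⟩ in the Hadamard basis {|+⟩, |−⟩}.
(0.9375 + 0.0816i)|+⟩ + (0.3285 - 0.0816i)|−⟩

With |ψ⟩ = α|0⟩ + β|1⟩, the Hadamard-basis coefficients are ⟨+|ψ⟩ = (α + β)/√2 and ⟨−|ψ⟩ = (α − β)/√2.
Here α = 0.8952, β = (0.4306 + 0.1154i): (α + β)/√2 = (0.9375 + 0.0816i), (α − β)/√2 = (0.3285 - 0.0816i).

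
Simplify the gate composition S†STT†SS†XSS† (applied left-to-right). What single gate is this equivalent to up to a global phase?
X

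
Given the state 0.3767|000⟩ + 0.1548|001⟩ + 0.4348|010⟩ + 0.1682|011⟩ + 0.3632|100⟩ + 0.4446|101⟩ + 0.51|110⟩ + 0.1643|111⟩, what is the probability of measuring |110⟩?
0.2601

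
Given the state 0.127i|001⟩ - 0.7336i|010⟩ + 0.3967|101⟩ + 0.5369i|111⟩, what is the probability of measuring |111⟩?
0.2883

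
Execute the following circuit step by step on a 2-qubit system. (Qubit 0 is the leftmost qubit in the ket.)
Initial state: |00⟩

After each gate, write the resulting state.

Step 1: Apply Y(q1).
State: i|01⟩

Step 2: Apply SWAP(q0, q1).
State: i|10⟩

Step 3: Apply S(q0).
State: -|10⟩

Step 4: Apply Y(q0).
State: i|00⟩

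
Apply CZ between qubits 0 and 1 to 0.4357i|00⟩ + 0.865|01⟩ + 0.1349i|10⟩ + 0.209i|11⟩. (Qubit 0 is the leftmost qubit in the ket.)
0.4357i|00⟩ + 0.865|01⟩ + 0.1349i|10⟩ - 0.209i|11⟩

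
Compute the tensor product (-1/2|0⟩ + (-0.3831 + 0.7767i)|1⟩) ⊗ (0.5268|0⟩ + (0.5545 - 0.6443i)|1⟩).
-0.2634|00⟩ + (-0.2773 + 0.3222i)|01⟩ + (-0.2018 + 0.4092i)|10⟩ + (0.288 + 0.6775i)|11⟩

amp(|b₁b₂…⟩) = product of the factor amplitudes for bits b₁, b₂, …; only kets whose every factor amplitude is nonzero survive.
|00⟩: (-1/2)(0.5268) = -0.2634
|01⟩: (-1/2)(0.5545 - 0.6443i) = (-0.2773 + 0.3222i)
|10⟩: (-0.3831 + 0.7767i)(0.5268) = (-0.2018 + 0.4092i)
|11⟩: (-0.3831 + 0.7767i)(0.5545 - 0.6443i) = (0.288 + 0.6775i)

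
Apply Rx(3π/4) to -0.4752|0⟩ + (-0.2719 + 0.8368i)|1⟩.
(0.5913 + 0.2512i)|0⟩ + (-0.1041 + 0.7593i)|1⟩

Rx(3π/4) = [[cos(θ/2), −i·sin(θ/2)], [−i·sin(θ/2), cos(θ/2)]]; θ = 3π/4, cos(θ/2) ≈ 0.382683, sin(θ/2) ≈ 0.92388.
With a = amp(|0⟩) = -0.4752 and b = amp(|1⟩) = (-0.2719 + 0.8368i):
new amp(|0⟩) = (0.382683)·a + (-0.92388i)·b = (0.5913 + 0.2512i)
new amp(|1⟩) = (-0.92388i)·a + (0.382683)·b = (-0.1041 + 0.7593i)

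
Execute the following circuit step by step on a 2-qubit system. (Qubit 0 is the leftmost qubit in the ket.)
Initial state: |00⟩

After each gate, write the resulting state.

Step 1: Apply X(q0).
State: |10⟩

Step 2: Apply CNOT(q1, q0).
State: |10⟩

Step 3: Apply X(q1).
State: |11⟩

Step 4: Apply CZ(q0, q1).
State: -|11⟩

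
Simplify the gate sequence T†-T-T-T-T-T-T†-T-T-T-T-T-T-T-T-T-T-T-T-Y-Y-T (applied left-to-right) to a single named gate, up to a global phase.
I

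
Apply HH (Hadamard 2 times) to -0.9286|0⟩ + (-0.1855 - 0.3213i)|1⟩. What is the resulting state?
-0.9286|0⟩ + (-0.1855 - 0.3213i)|1⟩

H² = I, so an even number of Hadamards cancels: H^2 = I and the state is unchanged.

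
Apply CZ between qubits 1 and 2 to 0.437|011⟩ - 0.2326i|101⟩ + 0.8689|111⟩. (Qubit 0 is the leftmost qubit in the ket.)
-0.437|011⟩ - 0.2326i|101⟩ - 0.8689|111⟩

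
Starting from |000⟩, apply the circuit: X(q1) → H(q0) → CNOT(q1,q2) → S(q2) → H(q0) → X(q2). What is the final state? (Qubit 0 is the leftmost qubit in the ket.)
i|010⟩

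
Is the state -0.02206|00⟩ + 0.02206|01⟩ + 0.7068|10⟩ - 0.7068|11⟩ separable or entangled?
Separable

Writing the state as a|00⟩ + b|01⟩ + c|10⟩ + d|11⟩, it is a product state iff ad − bc = 0.
Here (a, b, c, d) = (-0.02206, 0.02206, 0.7068, -0.7068): ad − bc = (-0.02206)(-0.7068) − (0.02206)(0.7068) = 0, so the state is separable.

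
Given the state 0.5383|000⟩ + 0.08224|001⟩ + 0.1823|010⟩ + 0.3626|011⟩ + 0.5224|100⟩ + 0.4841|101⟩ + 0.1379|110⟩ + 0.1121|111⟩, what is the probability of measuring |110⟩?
0.01902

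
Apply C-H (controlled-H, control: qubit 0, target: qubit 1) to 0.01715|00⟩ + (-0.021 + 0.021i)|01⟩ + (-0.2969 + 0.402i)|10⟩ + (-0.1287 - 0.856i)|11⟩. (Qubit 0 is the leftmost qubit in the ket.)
0.01715|00⟩ + (-0.021 + 0.021i)|01⟩ + (-0.3009 - 0.321i)|10⟩ + (-0.1189 + 0.8895i)|11⟩

C-H leaves the control-|0⟩ kets |00⟩, |01⟩ unchanged and applies H to qubit 1 on the control-|1⟩ pair (|10⟩, |11⟩).
H = [[1/√2, 1/√2], [1/√2, -1/√2]].
With a = amp(|10⟩) = (-0.2969 + 0.402i) and b = amp(|11⟩) = (-0.1287 - 0.856i):
new amp(|10⟩) = (1/√2)·a + (1/√2)·b = (-0.3009 - 0.321i)
new amp(|11⟩) = (1/√2)·a + (-1/√2)·b = (-0.1189 + 0.8895i)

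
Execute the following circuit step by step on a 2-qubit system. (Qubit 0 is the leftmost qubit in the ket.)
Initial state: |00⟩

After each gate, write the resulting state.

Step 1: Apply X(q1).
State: |01⟩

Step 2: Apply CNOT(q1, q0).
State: |11⟩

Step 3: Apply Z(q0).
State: -|11⟩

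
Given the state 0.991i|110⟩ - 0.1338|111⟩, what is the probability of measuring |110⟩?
0.9821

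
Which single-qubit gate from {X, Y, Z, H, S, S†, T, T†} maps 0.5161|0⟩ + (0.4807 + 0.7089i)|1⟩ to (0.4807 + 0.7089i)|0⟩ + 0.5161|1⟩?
X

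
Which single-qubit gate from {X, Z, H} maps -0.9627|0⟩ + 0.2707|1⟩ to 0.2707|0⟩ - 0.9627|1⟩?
X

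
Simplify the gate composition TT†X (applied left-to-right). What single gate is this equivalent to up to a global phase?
X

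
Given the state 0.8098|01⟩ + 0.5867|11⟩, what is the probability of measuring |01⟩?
0.6558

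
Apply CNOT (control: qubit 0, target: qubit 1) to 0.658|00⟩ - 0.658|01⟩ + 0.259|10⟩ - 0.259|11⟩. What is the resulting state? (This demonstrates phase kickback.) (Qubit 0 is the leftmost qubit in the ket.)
0.658|00⟩ - 0.658|01⟩ - 0.259|10⟩ + 0.259|11⟩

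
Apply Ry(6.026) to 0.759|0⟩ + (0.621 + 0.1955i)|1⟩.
(-0.8324 - 0.02507i)|0⟩ + (-0.5185 - 0.1939i)|1⟩

Ry(6.026) = [[cos(θ/2), −sin(θ/2)], [sin(θ/2), cos(θ/2)]]; θ = 6.026, cos(θ/2) ≈ -0.991743, sin(θ/2) ≈ 0.128239.
With a = amp(|0⟩) = 0.759 and b = amp(|1⟩) = (0.621 + 0.1955i):
new amp(|0⟩) = (-0.991743)·a + (-0.128239)·b = (-0.8324 - 0.02507i)
new amp(|1⟩) = (0.128239)·a + (-0.991743)·b = (-0.5185 - 0.1939i)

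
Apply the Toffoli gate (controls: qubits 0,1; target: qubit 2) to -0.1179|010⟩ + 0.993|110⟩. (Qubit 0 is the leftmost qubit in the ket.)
-0.1179|010⟩ + 0.993|111⟩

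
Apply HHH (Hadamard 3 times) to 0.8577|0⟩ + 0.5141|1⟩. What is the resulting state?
0.97|0⟩ + 0.243|1⟩

H² = I, so H^3 = H: a single Hadamard. With (a, b) = (0.8577, 0.5141), H gives ((a + b)/√2, (a − b)/√2) = (0.97, 0.243).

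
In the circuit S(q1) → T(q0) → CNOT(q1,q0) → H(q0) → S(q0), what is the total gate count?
5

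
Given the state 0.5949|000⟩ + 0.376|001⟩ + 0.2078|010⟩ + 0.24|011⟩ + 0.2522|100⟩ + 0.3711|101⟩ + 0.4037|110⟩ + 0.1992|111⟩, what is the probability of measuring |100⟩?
0.0636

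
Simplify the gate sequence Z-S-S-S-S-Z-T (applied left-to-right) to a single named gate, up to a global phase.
T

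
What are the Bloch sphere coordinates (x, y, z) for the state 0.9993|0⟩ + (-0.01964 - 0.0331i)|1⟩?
(-0.03925, -0.06615, 0.9971)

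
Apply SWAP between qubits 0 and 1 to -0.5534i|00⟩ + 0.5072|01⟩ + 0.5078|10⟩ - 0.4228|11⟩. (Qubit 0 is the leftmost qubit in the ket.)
-0.5534i|00⟩ + 0.5078|01⟩ + 0.5072|10⟩ - 0.4228|11⟩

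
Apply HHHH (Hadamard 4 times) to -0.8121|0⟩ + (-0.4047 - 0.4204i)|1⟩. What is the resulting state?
-0.8121|0⟩ + (-0.4047 - 0.4204i)|1⟩

H² = I, so an even number of Hadamards cancels: H^4 = I and the state is unchanged.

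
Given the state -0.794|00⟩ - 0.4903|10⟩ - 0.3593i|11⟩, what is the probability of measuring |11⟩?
0.1291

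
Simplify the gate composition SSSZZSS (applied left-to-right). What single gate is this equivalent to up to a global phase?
S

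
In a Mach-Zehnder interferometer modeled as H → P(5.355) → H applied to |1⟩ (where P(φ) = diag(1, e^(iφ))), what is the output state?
(0.2004 + 0.4003i)|0⟩ + (0.7996 - 0.4003i)|1⟩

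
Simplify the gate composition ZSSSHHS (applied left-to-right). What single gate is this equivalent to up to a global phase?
Z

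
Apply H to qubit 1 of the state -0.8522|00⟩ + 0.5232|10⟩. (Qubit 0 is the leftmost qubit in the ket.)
-0.6026|00⟩ - 0.6026|01⟩ + 0.37|10⟩ + 0.37|11⟩

H on qubit 1 mixes each pair of kets that differ only in qubit 1: amplitudes (a, b) of (|…0…⟩, |…1…⟩) become ((a + b)/√2, (a − b)/√2). Kets absent from the input have amplitude 0.
(|00⟩, |01⟩): (a, b) = (-0.8522, 0) → (-0.6026, -0.6026)
(|10⟩, |11⟩): (a, b) = (0.5232, 0) → (0.37, 0.37)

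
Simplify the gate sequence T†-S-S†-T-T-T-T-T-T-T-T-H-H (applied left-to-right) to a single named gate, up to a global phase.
T†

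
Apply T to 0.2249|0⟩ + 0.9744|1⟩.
0.2249|0⟩ + (0.689 + 0.689i)|1⟩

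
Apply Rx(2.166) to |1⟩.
-0.8834i|0⟩ + 0.4687|1⟩

Rx(2.166) = [[cos(θ/2), −i·sin(θ/2)], [−i·sin(θ/2), cos(θ/2)]]; θ = 2.166, cos(θ/2) ≈ 0.46868, sin(θ/2) ≈ 0.883368.
With a = amp(|0⟩) = 0 and b = amp(|1⟩) = 1:
new amp(|0⟩) = (0.46868)·a + (-0.883368i)·b = -0.8834i
new amp(|1⟩) = (-0.883368i)·a + (0.46868)·b = 0.4687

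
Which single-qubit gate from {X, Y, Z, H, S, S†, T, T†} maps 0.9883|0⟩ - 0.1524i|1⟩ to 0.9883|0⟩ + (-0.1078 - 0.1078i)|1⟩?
T†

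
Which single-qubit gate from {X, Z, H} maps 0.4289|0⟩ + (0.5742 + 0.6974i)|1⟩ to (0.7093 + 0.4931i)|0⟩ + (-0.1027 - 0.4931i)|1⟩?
H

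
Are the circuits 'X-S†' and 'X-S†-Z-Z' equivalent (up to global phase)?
Yes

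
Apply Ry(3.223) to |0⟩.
-0.04069|0⟩ + 0.9992|1⟩

Ry(3.223) = [[cos(θ/2), −sin(θ/2)], [sin(θ/2), cos(θ/2)]]; θ = 3.223, cos(θ/2) ≈ -0.0406924, sin(θ/2) ≈ 0.999172.
With a = amp(|0⟩) = 1 and b = amp(|1⟩) = 0:
new amp(|0⟩) = (-0.0406924)·a + (-0.999172)·b = -0.04069
new amp(|1⟩) = (0.999172)·a + (-0.0406924)·b = 0.9992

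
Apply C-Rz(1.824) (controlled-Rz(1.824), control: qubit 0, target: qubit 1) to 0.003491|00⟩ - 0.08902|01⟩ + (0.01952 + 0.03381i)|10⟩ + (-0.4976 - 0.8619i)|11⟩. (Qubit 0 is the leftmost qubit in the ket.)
0.003491|00⟩ - 0.08902|01⟩ + (0.03868 + 0.005262i)|10⟩ + (0.3769 - 0.9211i)|11⟩

C-Rz(1.824) leaves the control-|0⟩ kets |00⟩, |01⟩ unchanged and applies Rz(1.824) to qubit 1 on the control-|1⟩ pair (|10⟩, |11⟩).
Rz(1.824) = [[e^(−iθ/2), 0], [0, e^(iθ/2)]] with e^(±iθ/2) = cos(θ/2) ± i·sin(θ/2); θ = 1.824, cos(θ/2) ≈ 0.612166, sin(θ/2) ≈ 0.79073.
With a = amp(|10⟩) = (0.01952 + 0.03381i) and b = amp(|11⟩) = (-0.4976 - 0.8619i):
new amp(|10⟩) = (0.612166 - 0.79073i)·a = (0.03868 + 0.005262i)
new amp(|11⟩) = (0.612166 + 0.79073i)·b = (0.3769 - 0.9211i)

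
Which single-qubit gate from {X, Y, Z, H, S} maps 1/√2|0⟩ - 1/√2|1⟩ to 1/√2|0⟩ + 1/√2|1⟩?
Z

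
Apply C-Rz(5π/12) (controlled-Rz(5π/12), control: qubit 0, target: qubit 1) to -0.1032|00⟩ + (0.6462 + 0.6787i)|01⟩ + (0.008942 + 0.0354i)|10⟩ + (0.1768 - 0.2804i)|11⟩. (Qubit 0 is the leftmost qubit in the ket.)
-0.1032|00⟩ + (0.6462 + 0.6787i)|01⟩ + (0.02864 + 0.02264i)|10⟩ + (0.311 - 0.1148i)|11⟩

C-Rz(5π/12) leaves the control-|0⟩ kets |00⟩, |01⟩ unchanged and applies Rz(5π/12) to qubit 1 on the control-|1⟩ pair (|10⟩, |11⟩).
Rz(5π/12) = [[e^(−iθ/2), 0], [0, e^(iθ/2)]] with e^(±iθ/2) = cos(θ/2) ± i·sin(θ/2); θ = 5π/12, cos(θ/2) ≈ 0.793353, sin(θ/2) ≈ 0.608761.
With a = amp(|10⟩) = (0.008942 + 0.0354i) and b = amp(|11⟩) = (0.1768 - 0.2804i):
new amp(|10⟩) = (0.793353 - 0.608761i)·a = (0.02864 + 0.02264i)
new amp(|11⟩) = (0.793353 + 0.608761i)·b = (0.311 - 0.1148i)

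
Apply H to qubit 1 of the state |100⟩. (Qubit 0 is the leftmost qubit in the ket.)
1/√2|100⟩ + 1/√2|110⟩

H on qubit 1 mixes each pair of kets that differ only in qubit 1: amplitudes (a, b) of (|…0…⟩, |…1…⟩) become ((a + b)/√2, (a − b)/√2). Kets absent from the input have amplitude 0.
(|100⟩, |110⟩): (a, b) = (1, 0) → (1/√2, 1/√2)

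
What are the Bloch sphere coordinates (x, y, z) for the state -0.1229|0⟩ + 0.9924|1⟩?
(-0.2439, 0, -0.9698)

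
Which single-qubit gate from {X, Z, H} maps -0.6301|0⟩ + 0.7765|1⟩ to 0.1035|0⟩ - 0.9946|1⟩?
H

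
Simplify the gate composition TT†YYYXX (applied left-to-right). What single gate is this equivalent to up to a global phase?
Y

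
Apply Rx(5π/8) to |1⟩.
-0.8315i|0⟩ + 0.5556|1⟩

Rx(5π/8) = [[cos(θ/2), −i·sin(θ/2)], [−i·sin(θ/2), cos(θ/2)]]; θ = 5π/8, cos(θ/2) ≈ 0.55557, sin(θ/2) ≈ 0.83147.
With a = amp(|0⟩) = 0 and b = amp(|1⟩) = 1:
new amp(|0⟩) = (0.55557)·a + (-0.83147i)·b = -0.8315i
new amp(|1⟩) = (-0.83147i)·a + (0.55557)·b = 0.5556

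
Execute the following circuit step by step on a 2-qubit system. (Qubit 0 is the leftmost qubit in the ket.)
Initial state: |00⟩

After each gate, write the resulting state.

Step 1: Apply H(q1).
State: 1/√2|00⟩ + 1/√2|01⟩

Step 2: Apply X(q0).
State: 1/√2|10⟩ + 1/√2|11⟩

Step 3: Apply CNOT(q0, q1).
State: 1/√2|10⟩ + 1/√2|11⟩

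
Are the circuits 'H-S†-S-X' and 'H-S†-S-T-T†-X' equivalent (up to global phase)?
Yes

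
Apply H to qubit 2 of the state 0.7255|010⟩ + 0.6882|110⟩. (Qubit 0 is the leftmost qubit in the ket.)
0.513|010⟩ + 0.513|011⟩ + 0.4866|110⟩ + 0.4866|111⟩

H on qubit 2 mixes each pair of kets that differ only in qubit 2: amplitudes (a, b) of (|…0…⟩, |…1…⟩) become ((a + b)/√2, (a − b)/√2). Kets absent from the input have amplitude 0.
(|010⟩, |011⟩): (a, b) = (0.7255, 0) → (0.513, 0.513)
(|110⟩, |111⟩): (a, b) = (0.6882, 0) → (0.4866, 0.4866)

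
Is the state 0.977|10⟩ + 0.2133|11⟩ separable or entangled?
Separable

Writing the state as a|00⟩ + b|01⟩ + c|10⟩ + d|11⟩, it is a product state iff ad − bc = 0.
Here (a, b, c, d) = (0, 0, 0.977, 0.2133): ad − bc = (0)(0.2133) − (0)(0.977) = 0, so the state is separable.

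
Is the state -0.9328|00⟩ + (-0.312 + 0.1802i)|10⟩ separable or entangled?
Separable

Writing the state as a|00⟩ + b|01⟩ + c|10⟩ + d|11⟩, it is a product state iff ad − bc = 0.
Here (a, b, c, d) = (-0.9328, 0, (-0.312 + 0.1802i), 0): ad − bc = (-0.9328)(0) − (0)(-0.312 + 0.1802i) = 0, so the state is separable.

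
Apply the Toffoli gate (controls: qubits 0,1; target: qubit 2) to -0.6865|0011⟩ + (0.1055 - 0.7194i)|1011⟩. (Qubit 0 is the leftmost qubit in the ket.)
-0.6865|0011⟩ + (0.1055 - 0.7194i)|1011⟩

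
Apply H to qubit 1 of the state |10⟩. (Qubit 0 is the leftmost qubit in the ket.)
1/√2|10⟩ + 1/√2|11⟩

H on qubit 1 mixes each pair of kets that differ only in qubit 1: amplitudes (a, b) of (|…0…⟩, |…1…⟩) become ((a + b)/√2, (a − b)/√2). Kets absent from the input have amplitude 0.
(|10⟩, |11⟩): (a, b) = (1, 0) → (1/√2, 1/√2)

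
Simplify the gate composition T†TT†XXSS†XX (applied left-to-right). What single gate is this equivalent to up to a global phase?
T†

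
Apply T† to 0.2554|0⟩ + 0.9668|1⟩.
0.2554|0⟩ + (0.6836 - 0.6836i)|1⟩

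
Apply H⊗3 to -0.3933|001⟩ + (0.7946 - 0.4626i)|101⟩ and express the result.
(0.1419 - 0.1636i)|000⟩ + (-0.1419 + 0.1636i)|001⟩ + (0.1419 - 0.1636i)|010⟩ + (-0.1419 + 0.1636i)|011⟩ + (-0.42 + 0.1636i)|100⟩ + (0.42 - 0.1636i)|101⟩ + (-0.42 + 0.1636i)|110⟩ + (0.42 - 0.1636i)|111⟩

H⊗3 gives amp(|y⟩) = (1/2√2) Σ_x (−1)^(x·y) amp(|x⟩), where x·y is the number of positions in which both x and y have a 1.
|000⟩: (-0.3933 + (0.7946 - 0.4626i))/(2√2) = (0.1419 - 0.1636i)
|001⟩: (0.3933 - (0.7946 - 0.4626i))/(2√2) = (-0.1419 + 0.1636i)
|010⟩: (-0.3933 + (0.7946 - 0.4626i))/(2√2) = (0.1419 - 0.1636i)
|011⟩: (0.3933 - (0.7946 - 0.4626i))/(2√2) = (-0.1419 + 0.1636i)
|100⟩: (-0.3933 - (0.7946 - 0.4626i))/(2√2) = (-0.42 + 0.1636i)
|101⟩: (0.3933 + (0.7946 - 0.4626i))/(2√2) = (0.42 - 0.1636i)
|110⟩: (-0.3933 - (0.7946 - 0.4626i))/(2√2) = (-0.42 + 0.1636i)
|111⟩: (0.3933 + (0.7946 - 0.4626i))/(2√2) = (0.42 - 0.1636i)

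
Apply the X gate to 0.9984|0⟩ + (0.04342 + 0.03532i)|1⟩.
(0.04342 + 0.03532i)|0⟩ + 0.9984|1⟩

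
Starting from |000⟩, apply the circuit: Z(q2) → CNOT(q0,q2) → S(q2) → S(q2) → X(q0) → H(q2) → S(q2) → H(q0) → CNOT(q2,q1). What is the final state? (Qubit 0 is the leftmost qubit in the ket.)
1/2|000⟩ + (1/2)i|011⟩ - 1/2|100⟩ - (1/2)i|111⟩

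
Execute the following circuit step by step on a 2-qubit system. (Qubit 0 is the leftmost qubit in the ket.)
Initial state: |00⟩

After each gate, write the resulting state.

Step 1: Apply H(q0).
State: 1/√2|00⟩ + 1/√2|10⟩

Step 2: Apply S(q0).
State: 1/√2|00⟩ + (1/√2)i|10⟩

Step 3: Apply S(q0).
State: 1/√2|00⟩ - 1/√2|10⟩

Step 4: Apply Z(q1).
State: 1/√2|00⟩ - 1/√2|10⟩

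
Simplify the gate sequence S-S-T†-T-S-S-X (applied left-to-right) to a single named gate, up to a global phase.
X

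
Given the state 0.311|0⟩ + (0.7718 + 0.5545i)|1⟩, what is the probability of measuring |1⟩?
0.9031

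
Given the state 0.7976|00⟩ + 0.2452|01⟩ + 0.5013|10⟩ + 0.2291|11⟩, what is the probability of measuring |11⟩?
0.05249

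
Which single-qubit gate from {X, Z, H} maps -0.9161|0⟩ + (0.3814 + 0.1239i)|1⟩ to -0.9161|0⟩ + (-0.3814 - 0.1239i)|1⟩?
Z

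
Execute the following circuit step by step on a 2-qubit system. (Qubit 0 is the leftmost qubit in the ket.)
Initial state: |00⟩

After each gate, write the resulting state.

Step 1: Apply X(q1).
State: |01⟩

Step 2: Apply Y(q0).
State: i|11⟩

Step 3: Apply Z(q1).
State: -i|11⟩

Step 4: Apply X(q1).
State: -i|10⟩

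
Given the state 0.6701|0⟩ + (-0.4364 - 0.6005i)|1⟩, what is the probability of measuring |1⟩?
0.551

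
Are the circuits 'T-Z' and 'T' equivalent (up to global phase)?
No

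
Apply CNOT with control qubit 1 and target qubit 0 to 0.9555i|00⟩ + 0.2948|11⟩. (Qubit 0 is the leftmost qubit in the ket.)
0.9555i|00⟩ + 0.2948|01⟩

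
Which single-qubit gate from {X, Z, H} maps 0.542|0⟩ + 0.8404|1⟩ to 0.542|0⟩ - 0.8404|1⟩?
Z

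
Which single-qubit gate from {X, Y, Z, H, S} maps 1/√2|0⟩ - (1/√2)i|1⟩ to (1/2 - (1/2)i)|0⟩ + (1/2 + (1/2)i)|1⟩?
H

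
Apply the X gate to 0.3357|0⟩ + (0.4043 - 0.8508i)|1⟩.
(0.4043 - 0.8508i)|0⟩ + 0.3357|1⟩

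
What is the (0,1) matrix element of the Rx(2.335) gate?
-0.9198i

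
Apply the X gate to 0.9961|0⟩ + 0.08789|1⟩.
0.08789|0⟩ + 0.9961|1⟩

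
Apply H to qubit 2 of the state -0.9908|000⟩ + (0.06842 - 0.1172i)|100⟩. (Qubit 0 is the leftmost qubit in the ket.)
-0.7006|000⟩ - 0.7006|001⟩ + (0.04838 - 0.08287i)|100⟩ + (0.04838 - 0.08287i)|101⟩

H on qubit 2 mixes each pair of kets that differ only in qubit 2: amplitudes (a, b) of (|…0…⟩, |…1…⟩) become ((a + b)/√2, (a − b)/√2). Kets absent from the input have amplitude 0.
(|000⟩, |001⟩): (a, b) = (-0.9908, 0) → (-0.7006, -0.7006)
(|100⟩, |101⟩): (a, b) = ((0.06842 - 0.1172i), 0) → ((0.04838 - 0.08287i), (0.04838 - 0.08287i))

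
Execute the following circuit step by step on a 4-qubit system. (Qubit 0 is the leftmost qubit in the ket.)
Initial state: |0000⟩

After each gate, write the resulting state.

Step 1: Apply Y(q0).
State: i|1000⟩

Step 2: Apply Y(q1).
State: -|1100⟩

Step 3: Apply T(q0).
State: (-1/√2 - (1/√2)i)|1100⟩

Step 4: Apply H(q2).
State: (-1/2 - (1/2)i)|1100⟩ + (-1/2 - (1/2)i)|1110⟩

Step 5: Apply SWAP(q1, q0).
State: (-1/2 - (1/2)i)|1100⟩ + (-1/2 - (1/2)i)|1110⟩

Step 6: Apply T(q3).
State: (-1/2 - (1/2)i)|1100⟩ + (-1/2 - (1/2)i)|1110⟩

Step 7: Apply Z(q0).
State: (1/2 + (1/2)i)|1100⟩ + (1/2 + (1/2)i)|1110⟩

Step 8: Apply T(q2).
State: (1/2 + (1/2)i)|1100⟩ + (1/√2)i|1110⟩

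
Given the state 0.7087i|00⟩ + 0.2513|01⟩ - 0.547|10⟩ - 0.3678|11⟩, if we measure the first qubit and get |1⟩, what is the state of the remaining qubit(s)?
-0.8298|0⟩ - 0.558|1⟩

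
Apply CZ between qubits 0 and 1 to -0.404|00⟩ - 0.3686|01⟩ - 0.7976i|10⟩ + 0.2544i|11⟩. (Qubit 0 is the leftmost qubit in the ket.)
-0.404|00⟩ - 0.3686|01⟩ - 0.7976i|10⟩ - 0.2544i|11⟩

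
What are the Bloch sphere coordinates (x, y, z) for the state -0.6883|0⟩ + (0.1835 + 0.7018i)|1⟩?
(-0.2526, -0.9661, -0.05244)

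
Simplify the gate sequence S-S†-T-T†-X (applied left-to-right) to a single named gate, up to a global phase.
X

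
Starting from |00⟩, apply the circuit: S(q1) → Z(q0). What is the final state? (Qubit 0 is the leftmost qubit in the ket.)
|00⟩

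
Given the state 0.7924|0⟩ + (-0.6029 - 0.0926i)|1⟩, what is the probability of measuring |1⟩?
0.3721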